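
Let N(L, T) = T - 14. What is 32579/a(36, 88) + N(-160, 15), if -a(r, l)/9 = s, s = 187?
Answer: -30896/1683 ≈ -18.358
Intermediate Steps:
a(r, l) = -1683 (a(r, l) = -9*187 = -1683)
N(L, T) = -14 + T
32579/a(36, 88) + N(-160, 15) = 32579/(-1683) + (-14 + 15) = 32579*(-1/1683) + 1 = -32579/1683 + 1 = -30896/1683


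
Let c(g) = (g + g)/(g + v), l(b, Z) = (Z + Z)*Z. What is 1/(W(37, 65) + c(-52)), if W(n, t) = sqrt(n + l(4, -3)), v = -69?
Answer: -12584/794439 + 14641*sqrt(55)/794439 ≈ 0.12084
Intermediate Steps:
l(b, Z) = 2*Z**2 (l(b, Z) = (2*Z)*Z = 2*Z**2)
W(n, t) = sqrt(18 + n) (W(n, t) = sqrt(n + 2*(-3)**2) = sqrt(n + 2*9) = sqrt(n + 18) = sqrt(18 + n))
c(g) = 2*g/(-69 + g) (c(g) = (g + g)/(g - 69) = (2*g)/(-69 + g) = 2*g/(-69 + g))
1/(W(37, 65) + c(-52)) = 1/(sqrt(18 + 37) + 2*(-52)/(-69 - 52)) = 1/(sqrt(55) + 2*(-52)/(-121)) = 1/(sqrt(55) + 2*(-52)*(-1/121)) = 1/(sqrt(55) + 104/121) = 1/(104/121 + sqrt(55))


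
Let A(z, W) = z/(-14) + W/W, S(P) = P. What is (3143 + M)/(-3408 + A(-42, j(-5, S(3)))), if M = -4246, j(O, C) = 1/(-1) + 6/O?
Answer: 1103/3404 ≈ 0.32403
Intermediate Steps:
j(O, C) = -1 + 6/O (j(O, C) = 1*(-1) + 6/O = -1 + 6/O)
A(z, W) = 1 - z/14 (A(z, W) = z*(-1/14) + 1 = -z/14 + 1 = 1 - z/14)
(3143 + M)/(-3408 + A(-42, j(-5, S(3)))) = (3143 - 4246)/(-3408 + (1 - 1/14*(-42))) = -1103/(-3408 + (1 + 3)) = -1103/(-3408 + 4) = -1103/(-3404) = -1103*(-1/3404) = 1103/3404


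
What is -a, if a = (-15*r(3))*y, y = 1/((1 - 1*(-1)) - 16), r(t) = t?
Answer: -45/14 ≈ -3.2143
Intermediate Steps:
y = -1/14 (y = 1/((1 + 1) - 16) = 1/(2 - 16) = 1/(-14) = -1/14 ≈ -0.071429)
a = 45/14 (a = -15*3*(-1/14) = -45*(-1/14) = 45/14 ≈ 3.2143)
-a = -1*45/14 = -45/14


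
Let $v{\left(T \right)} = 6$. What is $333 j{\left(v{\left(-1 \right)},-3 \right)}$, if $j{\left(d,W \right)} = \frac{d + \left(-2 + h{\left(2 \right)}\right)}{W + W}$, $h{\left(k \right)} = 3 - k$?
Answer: $- \frac{555}{2} \approx -277.5$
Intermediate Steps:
$j{\left(d,W \right)} = \frac{-1 + d}{2 W}$ ($j{\left(d,W \right)} = \frac{d + \left(-2 + \left(3 - 2\right)\right)}{W + W} = \frac{d + \left(-2 + \left(3 - 2\right)\right)}{2 W} = \left(d + \left(-2 + 1\right)\right) \frac{1}{2 W} = \left(d - 1\right) \frac{1}{2 W} = \left(-1 + d\right) \frac{1}{2 W} = \frac{-1 + d}{2 W}$)
$333 j{\left(v{\left(-1 \right)},-3 \right)} = 333 \frac{-1 + 6}{2 \left(-3\right)} = 333 \cdot \frac{1}{2} \left(- \frac{1}{3}\right) 5 = 333 \left(- \frac{5}{6}\right) = - \frac{555}{2}$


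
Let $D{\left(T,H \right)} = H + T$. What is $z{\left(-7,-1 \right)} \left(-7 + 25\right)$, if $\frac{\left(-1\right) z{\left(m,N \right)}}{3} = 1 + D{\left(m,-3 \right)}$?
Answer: $486$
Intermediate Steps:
$z{\left(m,N \right)} = 6 - 3 m$ ($z{\left(m,N \right)} = - 3 \left(1 + \left(-3 + m\right)\right) = - 3 \left(-2 + m\right) = 6 - 3 m$)
$z{\left(-7,-1 \right)} \left(-7 + 25\right) = \left(6 - -21\right) \left(-7 + 25\right) = \left(6 + 21\right) 18 = 27 \cdot 18 = 486$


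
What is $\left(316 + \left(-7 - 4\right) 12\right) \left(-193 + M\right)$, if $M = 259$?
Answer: $12144$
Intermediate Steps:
$\left(316 + \left(-7 - 4\right) 12\right) \left(-193 + M\right) = \left(316 + \left(-7 - 4\right) 12\right) \left(-193 + 259\right) = \left(316 - 132\right) 66 = 184 \cdot 66 = 12144$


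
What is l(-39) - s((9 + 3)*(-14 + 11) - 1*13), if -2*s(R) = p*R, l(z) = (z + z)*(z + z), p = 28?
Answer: 5398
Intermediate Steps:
l(z) = 4*z**2 (l(z) = (2*z)*(2*z) = 4*z**2)
s(R) = -14*R
l(-39) - s((9 + 3)*(-14 + 11) - 1*13) = 4*(-39)**2 - (-14)*((9 + 3)*(-14 + 11) - 1*13) = 4*1521 - (-14)*(12*(-3) - 13) = 6084 - (-14)*(-36 - 13) = 6084 - (-14)*(-49) = 6084 - 1*686 = 6084 - 686 = 5398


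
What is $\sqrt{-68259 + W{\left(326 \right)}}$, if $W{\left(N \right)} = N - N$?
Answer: $i \sqrt{68259} \approx 261.26 i$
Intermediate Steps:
$W{\left(N \right)} = 0$
$\sqrt{-68259 + W{\left(326 \right)}} = \sqrt{-68259 + 0} = \sqrt{-68259} = i \sqrt{68259}$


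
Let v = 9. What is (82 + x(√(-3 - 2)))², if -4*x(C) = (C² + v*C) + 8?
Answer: 26305/4 - 2925*I*√5/8 ≈ 6576.3 - 817.56*I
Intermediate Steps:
x(C) = -2 - 9*C/4 - C²/4 (x(C) = -((C² + 9*C) + 8)/4 = -(8 + C² + 9*C)/4 = -2 - 9*C/4 - C²/4)
(82 + x(√(-3 - 2)))² = (82 + (-2 - 9*√(-3 - 2)/4 - (√(-3 - 2))²/4))² = (82 + (-2 - 9*I*√5/4 - (√(-5))²/4))² = (82 + (-2 - 9*I*√5/4 - (I*√5)²/4))² = (82 + (-2 - 9*I*√5/4 - ¼*(-5)))² = (82 + (-2 - 9*I*√5/4 + 5/4))² = (82 + (-¾ - 9*I*√5/4))² = (325/4 - 9*I*√5/4)²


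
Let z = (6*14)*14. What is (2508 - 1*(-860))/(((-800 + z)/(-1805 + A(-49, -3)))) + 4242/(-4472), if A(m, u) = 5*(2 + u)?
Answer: -1703954047/105092 ≈ -16214.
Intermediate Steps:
A(m, u) = 10 + 5*u
z = 1176 (z = 84*14 = 1176)
(2508 - 1*(-860))/(((-800 + z)/(-1805 + A(-49, -3)))) + 4242/(-4472) = (2508 - 1*(-860))/(((-800 + 1176)/(-1805 + (10 + 5*(-3))))) + 4242/(-4472) = (2508 + 860)/((376/(-1805 + (10 - 15)))) + 4242*(-1/4472) = 3368/((376/(-1805 - 5))) - 2121/2236 = 3368/((376/(-1810))) - 2121/2236 = 3368/((376*(-1/1810))) - 2121/2236 = 3368/(-188/905) - 2121/2236 = 3368*(-905/188) - 2121/2236 = -762010/47 - 2121/2236 = -1703954047/105092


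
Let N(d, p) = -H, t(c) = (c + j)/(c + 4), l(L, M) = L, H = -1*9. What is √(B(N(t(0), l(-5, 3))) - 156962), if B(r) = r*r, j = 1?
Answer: I*√156881 ≈ 396.08*I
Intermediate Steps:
H = -9
t(c) = (1 + c)/(4 + c) (t(c) = (c + 1)/(c + 4) = (1 + c)/(4 + c))
N(d, p) = 9 (N(d, p) = -1*(-9) = 9)
B(r) = r²
√(B(N(t(0), l(-5, 3))) - 156962) = √(9² - 156962) = √(81 - 156962) = √(-156881) = I*√156881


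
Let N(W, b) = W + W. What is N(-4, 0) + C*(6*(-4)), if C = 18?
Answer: -440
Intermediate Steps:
N(W, b) = 2*W
N(-4, 0) + C*(6*(-4)) = 2*(-4) + 18*(6*(-4)) = -8 + 18*(-24) = -8 - 432 = -440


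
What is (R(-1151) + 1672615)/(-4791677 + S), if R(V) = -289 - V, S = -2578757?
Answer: -1673477/7370434 ≈ -0.22705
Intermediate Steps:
(R(-1151) + 1672615)/(-4791677 + S) = ((-289 - 1*(-1151)) + 1672615)/(-4791677 - 2578757) = ((-289 + 1151) + 1672615)/(-7370434) = (862 + 1672615)*(-1/7370434) = 1673477*(-1/7370434) = -1673477/7370434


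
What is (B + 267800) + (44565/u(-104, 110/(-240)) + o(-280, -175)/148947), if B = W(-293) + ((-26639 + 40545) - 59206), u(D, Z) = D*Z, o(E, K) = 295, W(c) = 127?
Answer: 4761739710317/21299421 ≈ 2.2356e+5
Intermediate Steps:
B = -45173 (B = 127 + ((-26639 + 40545) - 59206) = 127 + (13906 - 59206) = 127 - 45300 = -45173)
(B + 267800) + (44565/u(-104, 110/(-240)) + o(-280, -175)/148947) = (-45173 + 267800) + (44565/((-11440/(-240))) + 295/148947) = 222627 + (44565/((-11440*(-1)/240)) + 295*(1/148947)) = 222627 + (44565/((-104*(-11/24))) + 295/148947) = 222627 + (44565/(143/3) + 295/148947) = 222627 + (44565*(3/143) + 295/148947) = 222627 + (133695/143 + 295/148947) = 222627 + 19913511350/21299421 = 4761739710317/21299421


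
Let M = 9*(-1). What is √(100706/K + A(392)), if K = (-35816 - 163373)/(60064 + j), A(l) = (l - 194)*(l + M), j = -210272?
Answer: √6021910824820586/199189 ≈ 389.58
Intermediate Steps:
M = -9
A(l) = (-194 + l)*(-9 + l) (A(l) = (l - 194)*(l - 9) = (-194 + l)*(-9 + l))
K = 199189/150208 (K = (-35816 - 163373)/(60064 - 210272) = -199189/(-150208) = -199189*(-1/150208) = 199189/150208 ≈ 1.3261)
√(100706/K + A(392)) = √(100706/(199189/150208) + (1746 + 392² - 203*392)) = √(100706*(150208/199189) + (1746 + 153664 - 79576)) = √(15126846848/199189 + 75834) = √(30232145474/199189) = √6021910824820586/199189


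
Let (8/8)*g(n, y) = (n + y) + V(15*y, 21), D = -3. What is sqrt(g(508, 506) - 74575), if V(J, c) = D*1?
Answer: 2*I*sqrt(18391) ≈ 271.23*I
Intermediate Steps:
V(J, c) = -3 (V(J, c) = -3*1 = -3)
g(n, y) = -3 + n + y (g(n, y) = (n + y) - 3 = -3 + n + y)
sqrt(g(508, 506) - 74575) = sqrt((-3 + 508 + 506) - 74575) = sqrt(1011 - 74575) = sqrt(-73564) = 2*I*sqrt(18391)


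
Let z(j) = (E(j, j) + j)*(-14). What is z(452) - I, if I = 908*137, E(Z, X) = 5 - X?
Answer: -124466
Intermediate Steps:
I = 124396
z(j) = -70 (z(j) = ((5 - j) + j)*(-14) = 5*(-14) = -70)
z(452) - I = -70 - 1*124396 = -70 - 124396 = -124466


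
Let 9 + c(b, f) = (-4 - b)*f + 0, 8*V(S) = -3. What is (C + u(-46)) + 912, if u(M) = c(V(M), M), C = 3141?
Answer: 16843/4 ≈ 4210.8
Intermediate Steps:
V(S) = -3/8 (V(S) = (⅛)*(-3) = -3/8)
c(b, f) = -9 + f*(-4 - b) (c(b, f) = -9 + ((-4 - b)*f + 0) = -9 + (f*(-4 - b) + 0) = -9 + f*(-4 - b))
u(M) = -9 - 29*M/8 (u(M) = -9 - 4*M - 1*(-3/8)*M = -9 - 4*M + 3*M/8 = -9 - 29*M/8)
(C + u(-46)) + 912 = (3141 + (-9 - 29/8*(-46))) + 912 = (3141 + (-9 + 667/4)) + 912 = (3141 + 631/4) + 912 = 13195/4 + 912 = 16843/4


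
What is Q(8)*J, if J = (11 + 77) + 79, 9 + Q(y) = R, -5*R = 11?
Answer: -9352/5 ≈ -1870.4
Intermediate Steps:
R = -11/5 (R = -⅕*11 = -11/5 ≈ -2.2000)
Q(y) = -56/5 (Q(y) = -9 - 11/5 = -56/5)
J = 167 (J = 88 + 79 = 167)
Q(8)*J = -56/5*167 = -9352/5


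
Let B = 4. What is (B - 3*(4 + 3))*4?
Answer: -68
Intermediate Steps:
(B - 3*(4 + 3))*4 = (4 - 3*(4 + 3))*4 = (4 - 3*7)*4 = (4 - 21)*4 = -17*4 = -68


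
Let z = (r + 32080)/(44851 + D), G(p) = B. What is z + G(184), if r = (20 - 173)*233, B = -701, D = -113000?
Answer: -47768880/68149 ≈ -700.95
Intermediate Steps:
G(p) = -701
r = -35649 (r = -153*233 = -35649)
z = 3569/68149 (z = (-35649 + 32080)/(44851 - 113000) = -3569/(-68149) = -3569*(-1/68149) = 3569/68149 ≈ 0.052371)
z + G(184) = 3569/68149 - 701 = -47768880/68149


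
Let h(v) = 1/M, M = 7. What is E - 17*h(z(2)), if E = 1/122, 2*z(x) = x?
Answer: -2067/854 ≈ -2.4204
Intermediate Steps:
z(x) = x/2
E = 1/122 (E = 1*(1/122) = 1/122 ≈ 0.0081967)
h(v) = 1/7
E - 17*h(z(2)) = 1/122 - 17*1/7 = 1/122 - 17/7 = -2067/854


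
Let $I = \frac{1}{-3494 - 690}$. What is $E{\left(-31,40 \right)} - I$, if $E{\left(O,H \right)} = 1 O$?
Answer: $- \frac{129703}{4184} \approx -31.0$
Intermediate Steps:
$E{\left(O,H \right)} = O$
$I = - \frac{1}{4184}$ ($I = \frac{1}{-4184} = - \frac{1}{4184} \approx -0.00023901$)
$E{\left(-31,40 \right)} - I = -31 - - \frac{1}{4184} = -31 + \frac{1}{4184} = - \frac{129703}{4184}$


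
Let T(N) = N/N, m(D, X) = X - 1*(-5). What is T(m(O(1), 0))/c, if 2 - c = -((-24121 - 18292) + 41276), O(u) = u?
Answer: -1/1135 ≈ -0.00088106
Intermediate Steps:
m(D, X) = 5 + X (m(D, X) = X + 5 = 5 + X)
T(N) = 1
c = -1135 (c = 2 - (-1)*((-24121 - 18292) + 41276) = 2 - (-1)*(-42413 + 41276) = 2 - (-1)*(-1137) = 2 - 1*1137 = 2 - 1137 = -1135)
T(m(O(1), 0))/c = 1/(-1135) = 1*(-1/1135) = -1/1135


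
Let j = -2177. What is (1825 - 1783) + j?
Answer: -2135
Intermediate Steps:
(1825 - 1783) + j = (1825 - 1783) - 2177 = 42 - 2177 = -2135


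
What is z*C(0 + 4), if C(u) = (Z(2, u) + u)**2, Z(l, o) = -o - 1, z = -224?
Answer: -224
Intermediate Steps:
Z(l, o) = -1 - o
C(u) = 1 (C(u) = ((-1 - u) + u)**2 = (-1)**2 = 1)
z*C(0 + 4) = -224*1 = -224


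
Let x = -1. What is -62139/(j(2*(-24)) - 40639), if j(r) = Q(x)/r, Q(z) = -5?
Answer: 2982672/1950667 ≈ 1.5291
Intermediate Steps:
j(r) = -5/r
-62139/(j(2*(-24)) - 40639) = -62139/(-5/(2*(-24)) - 40639) = -62139/(-5/(-48) - 40639) = -62139/(-5*(-1/48) - 40639) = -62139/(5/48 - 40639) = -62139/(-1950667/48) = -62139*(-48/1950667) = 2982672/1950667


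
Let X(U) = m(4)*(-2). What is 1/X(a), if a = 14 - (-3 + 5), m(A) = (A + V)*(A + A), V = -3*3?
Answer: 1/80 ≈ 0.012500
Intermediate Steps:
V = -9
m(A) = 2*A*(-9 + A) (m(A) = (A - 9)*(A + A) = (-9 + A)*(2*A) = 2*A*(-9 + A))
a = 12 (a = 14 - 1*2 = 14 - 2 = 12)
X(U) = 80 (X(U) = (2*4*(-9 + 4))*(-2) = (2*4*(-5))*(-2) = -40*(-2) = 80)
1/X(a) = 1/80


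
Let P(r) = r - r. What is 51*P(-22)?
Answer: 0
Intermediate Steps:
P(r) = 0
51*P(-22) = 51*0 = 0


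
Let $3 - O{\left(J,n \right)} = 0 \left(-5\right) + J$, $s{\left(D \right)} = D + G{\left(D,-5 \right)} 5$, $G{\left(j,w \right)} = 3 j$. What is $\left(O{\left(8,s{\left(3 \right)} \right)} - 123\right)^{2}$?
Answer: $16384$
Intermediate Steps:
$s{\left(D \right)} = 16 D$ ($s{\left(D \right)} = D + 3 D 5 = D + 15 D = 16 D$)
$O{\left(J,n \right)} = 3 - J$ ($O{\left(J,n \right)} = 3 - \left(0 \left(-5\right) + J\right) = 3 - \left(0 + J\right) = 3 - J$)
$\left(O{\left(8,s{\left(3 \right)} \right)} - 123\right)^{2} = \left(\left(3 - 8\right) - 123\right)^{2} = \left(-5 - 123\right)^{2} = \left(-128\right)^{2} = 16384$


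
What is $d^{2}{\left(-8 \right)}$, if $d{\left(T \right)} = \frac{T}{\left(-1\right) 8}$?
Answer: $1$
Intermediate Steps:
$d{\left(T \right)} = - \frac{T}{8}$ ($d{\left(T \right)} = \frac{T}{-8} = T \left(- \frac{1}{8}\right) = - \frac{T}{8}$)
$d^{2}{\left(-8 \right)} = \left(\left(- \frac{1}{8}\right) \left(-8\right)\right)^{2} = 1^{2} = 1$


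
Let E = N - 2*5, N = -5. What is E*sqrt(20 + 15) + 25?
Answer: 25 - 15*sqrt(35) ≈ -63.741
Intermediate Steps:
E = -15 (E = -5 - 2*5 = -5 - 10 = -15)
E*sqrt(20 + 15) + 25 = -15*sqrt(20 + 15) + 25 = -15*sqrt(35) + 25 = 25 - 15*sqrt(35)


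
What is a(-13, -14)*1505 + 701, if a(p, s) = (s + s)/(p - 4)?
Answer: 54057/17 ≈ 3179.8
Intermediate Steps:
a(p, s) = 2*s/(-4 + p) (a(p, s) = (2*s)/(-4 + p) = 2*s/(-4 + p))
a(-13, -14)*1505 + 701 = (2*(-14)/(-4 - 13))*1505 + 701 = (2*(-14)/(-17))*1505 + 701 = (2*(-14)*(-1/17))*1505 + 701 = (28/17)*1505 + 701 = 42140/17 + 701 = 54057/17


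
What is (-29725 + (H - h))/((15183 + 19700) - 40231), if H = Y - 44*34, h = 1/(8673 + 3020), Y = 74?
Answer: 91050468/15633541 ≈ 5.8240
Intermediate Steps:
h = 1/11693 ≈ 8.5521e-5
H = -1422 (H = 74 - 44*34 = 74 - 1496 = -1422)
(-29725 + (H - h))/((15183 + 19700) - 40231) = (-29725 + (-1422 - 1*1/11693))/((15183 + 19700) - 40231) = (-29725 + (-1422 - 1/11693))/(34883 - 40231) = (-29725 - 16627447/11693)/(-5348) = -364201872/11693*(-1/5348) = 91050468/15633541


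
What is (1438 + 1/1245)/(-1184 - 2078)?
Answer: -1790311/4061190 ≈ -0.44083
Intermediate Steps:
(1438 + 1/1245)/(-1184 - 2078) = (1438 + 1/1245)/(-3262) = (1790311/1245)*(-1/3262) = -1790311/4061190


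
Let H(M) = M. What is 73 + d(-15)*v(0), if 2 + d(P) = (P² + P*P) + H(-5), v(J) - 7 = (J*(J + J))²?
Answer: 3174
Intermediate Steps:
v(J) = 7 + 4*J⁴ (v(J) = 7 + (J*(J + J))² = 7 + (J*(2*J))² = 7 + (2*J²)² = 7 + 4*J⁴)
d(P) = -7 + 2*P² (d(P) = -2 + ((P² + P*P) - 5) = -2 + ((P² + P²) - 5) = -2 + (2*P² - 5) = -2 + (-5 + 2*P²) = -7 + 2*P²)
73 + d(-15)*v(0) = 73 + (-7 + 2*(-15)²)*(7 + 4*0⁴) = 73 + (-7 + 2*225)*(7 + 4*0) = 73 + (-7 + 450)*(7 + 0) = 73 + 443*7 = 73 + 3101 = 3174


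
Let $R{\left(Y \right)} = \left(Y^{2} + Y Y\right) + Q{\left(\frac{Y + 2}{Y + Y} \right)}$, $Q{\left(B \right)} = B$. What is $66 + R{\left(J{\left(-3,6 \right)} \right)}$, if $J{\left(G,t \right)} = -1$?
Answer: $\frac{135}{2} \approx 67.5$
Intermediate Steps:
$R{\left(Y \right)} = 2 Y^{2} + \frac{2 + Y}{2 Y}$ ($R{\left(Y \right)} = \left(Y^{2} + Y Y\right) + \frac{Y + 2}{Y + Y} = \left(Y^{2} + Y^{2}\right) + \frac{2 + Y}{2 Y} = 2 Y^{2} + \left(2 + Y\right) \frac{1}{2 Y} = 2 Y^{2} + \frac{2 + Y}{2 Y}$)
$66 + R{\left(J{\left(-3,6 \right)} \right)} = 66 + \frac{2 - 1 + 4 \left(-1\right)^{3}}{2 \left(-1\right)} = 66 + \frac{1}{2} \left(-1\right) \left(2 - 1 + 4 \left(-1\right)\right) = 66 + \frac{1}{2} \left(-1\right) \left(2 - 1 - 4\right) = 66 + \frac{1}{2} \left(-1\right) \left(-3\right) = 66 + \frac{3}{2} = \frac{135}{2}$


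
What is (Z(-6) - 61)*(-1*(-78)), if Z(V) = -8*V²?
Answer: -27222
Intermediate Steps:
(Z(-6) - 61)*(-1*(-78)) = (-8*(-6)² - 61)*(-1*(-78)) = (-8*36 - 61)*78 = (-288 - 61)*78 = -349*78 = -27222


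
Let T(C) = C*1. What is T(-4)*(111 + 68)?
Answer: -716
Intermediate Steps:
T(C) = C
T(-4)*(111 + 68) = -4*(111 + 68) = -4*179 = -716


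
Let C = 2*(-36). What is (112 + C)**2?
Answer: 1600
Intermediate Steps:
C = -72
(112 + C)**2 = (112 - 72)**2 = 40**2 = 1600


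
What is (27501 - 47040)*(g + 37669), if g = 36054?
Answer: -1440473697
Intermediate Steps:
(27501 - 47040)*(g + 37669) = (27501 - 47040)*(36054 + 37669) = -19539*73723 = -1440473697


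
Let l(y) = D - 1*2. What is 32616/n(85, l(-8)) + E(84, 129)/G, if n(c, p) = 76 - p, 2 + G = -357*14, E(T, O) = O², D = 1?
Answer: 161798643/385000 ≈ 420.26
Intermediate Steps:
G = -5000 (G = -2 - 357*14 = -2 - 4998 = -5000)
l(y) = -1 (l(y) = 1 - 1*2 = 1 - 2 = -1)
32616/n(85, l(-8)) + E(84, 129)/G = 32616/(76 - 1*(-1)) + 129²/(-5000) = 32616/(76 + 1) + 16641*(-1/5000) = 32616/77 - 16641/5000 = 161798643/385000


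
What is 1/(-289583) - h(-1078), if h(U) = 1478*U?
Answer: 461387960571/289583 ≈ 1.5933e+6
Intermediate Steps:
1/(-289583) - h(-1078) = 1/(-289583) - 1478*(-1078) = -1/289583 - 1*(-1593284) = -1/289583 + 1593284 = 461387960571/289583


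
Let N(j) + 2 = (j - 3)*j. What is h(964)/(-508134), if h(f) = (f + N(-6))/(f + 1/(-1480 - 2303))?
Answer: -640588/308844776779 ≈ -2.0741e-6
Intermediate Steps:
N(j) = -2 + j*(-3 + j) (N(j) = -2 + (j - 3)*j = -2 + (-3 + j)*j = -2 + j*(-3 + j))
h(f) = (52 + f)/(-1/3783 + f) (h(f) = (f + (-2 + (-6)² - 3*(-6)))/(f + 1/(-1480 - 2303)) = (f + (-2 + 36 + 18))/(f + 1/(-3783)) = (f + 52)/(f - 1/3783) = (52 + f)/(-1/3783 + f))
h(964)/(-508134) = (3783*(52 + 964)/(-1 + 3783*964))/(-508134) = (3783*1016/(-1 + 3646812))*(-1/508134) = (3783*1016/3646811)*(-1/508134) = (3783*(1/3646811)*1016)*(-1/508134) = (3843528/3646811)*(-1/508134) = -640588/308844776779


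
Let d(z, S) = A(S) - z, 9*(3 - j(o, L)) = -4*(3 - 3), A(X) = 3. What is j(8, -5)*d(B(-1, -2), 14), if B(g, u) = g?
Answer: 12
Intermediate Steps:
j(o, L) = 3 (j(o, L) = 3 - (-4)*(3 - 3)/9 = 3 - (-4)*0/9 = 3 - 1/9*0 = 3 + 0 = 3)
d(z, S) = 3 - z
j(8, -5)*d(B(-1, -2), 14) = 3*(3 - 1*(-1)) = 3*(3 + 1) = 3*4 = 12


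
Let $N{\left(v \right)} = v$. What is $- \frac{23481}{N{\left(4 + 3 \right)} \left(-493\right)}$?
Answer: $\frac{23481}{3451} \approx 6.8041$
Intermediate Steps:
$- \frac{23481}{N{\left(4 + 3 \right)} \left(-493\right)} = - \frac{23481}{\left(4 + 3\right) \left(-493\right)} = - \frac{23481}{7 \left(-493\right)} = - \frac{23481}{-3451} = \left(-23481\right) \left(- \frac{1}{3451}\right) = \frac{23481}{3451}$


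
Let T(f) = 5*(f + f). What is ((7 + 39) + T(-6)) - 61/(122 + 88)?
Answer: -3001/210 ≈ -14.290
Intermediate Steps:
T(f) = 10*f (T(f) = 5*(2*f) = 10*f)
((7 + 39) + T(-6)) - 61/(122 + 88) = ((7 + 39) + 10*(-6)) - 61/(122 + 88) = (46 - 60) - 61/210 = -14 - 61*1/210 = -14 - 61/210 = -3001/210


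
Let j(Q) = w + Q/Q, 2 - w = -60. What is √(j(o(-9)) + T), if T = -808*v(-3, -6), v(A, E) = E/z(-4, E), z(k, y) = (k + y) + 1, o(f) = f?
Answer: I*√4281/3 ≈ 21.81*I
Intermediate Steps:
w = 62 (w = 2 - 1*(-60) = 2 + 60 = 62)
z(k, y) = 1 + k + y
v(A, E) = E/(-3 + E) (v(A, E) = E/(1 - 4 + E) = E/(-3 + E))
j(Q) = 63 (j(Q) = 62 + Q/Q = 62 + 1 = 63)
T = -1616/3 (T = -(-4848)/(-3 - 6) = -(-4848)/(-9) = -(-4848)*(-1)/9 = -808*⅔ = -1616/3 ≈ -538.67)
√(j(o(-9)) + T) = √(63 - 1616/3) = √(-1427/3) = I*√4281/3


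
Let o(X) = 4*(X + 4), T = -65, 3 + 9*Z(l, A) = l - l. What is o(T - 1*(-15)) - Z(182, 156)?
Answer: -551/3 ≈ -183.67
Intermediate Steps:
Z(l, A) = -⅓ (Z(l, A) = -⅓ + (l - l)/9 = -⅓ + (⅑)*0 = -⅓ + 0 = -⅓)
o(X) = 16 + 4*X (o(X) = 4*(4 + X) = 16 + 4*X)
o(T - 1*(-15)) - Z(182, 156) = (16 + 4*(-65 - 1*(-15))) - 1*(-⅓) = (16 + 4*(-65 + 15)) + ⅓ = (16 + 4*(-50)) + ⅓ = (16 - 200) + ⅓ = -184 + ⅓ = -551/3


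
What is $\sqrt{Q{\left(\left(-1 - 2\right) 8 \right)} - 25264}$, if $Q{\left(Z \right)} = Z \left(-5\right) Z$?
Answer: $4 i \sqrt{1759} \approx 167.76 i$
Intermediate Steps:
$Q{\left(Z \right)} = - 5 Z^{2}$ ($Q{\left(Z \right)} = - 5 Z Z = - 5 Z^{2}$)
$\sqrt{Q{\left(\left(-1 - 2\right) 8 \right)} - 25264} = \sqrt{- 5 \left(\left(-1 - 2\right) 8\right)^{2} - 25264} = \sqrt{- 5 \left(\left(-3\right) 8\right)^{2} - 25264} = \sqrt{- 5 \left(-24\right)^{2} - 25264} = \sqrt{\left(-5\right) 576 - 25264} = \sqrt{-2880 - 25264} = \sqrt{-28144} = 4 i \sqrt{1759}$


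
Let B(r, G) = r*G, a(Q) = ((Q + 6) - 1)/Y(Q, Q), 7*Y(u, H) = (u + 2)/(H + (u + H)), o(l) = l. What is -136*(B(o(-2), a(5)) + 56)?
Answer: 33184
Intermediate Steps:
Y(u, H) = (2 + u)/(7*(u + 2*H)) (Y(u, H) = ((u + 2)/(H + (u + H)))/7 = ((2 + u)/(H + (H + u)))/7 = ((2 + u)/(u + 2*H))/7 = (2 + u)/(7*(u + 2*H)))
a(Q) = 21*Q*(5 + Q)/(2 + Q) (a(Q) = ((Q + 6) - 1)/(((2 + Q)/(7*(Q + 2*Q)))) = ((6 + Q) - 1)/(((2 + Q)/(7*((3*Q))))) = (5 + Q)/(((1/(3*Q))*(2 + Q)/7)) = (5 + Q)/(((2 + Q)/(21*Q))) = (5 + Q)*(21*Q/(2 + Q)) = 21*Q*(5 + Q)/(2 + Q))
B(r, G) = G*r
-136*(B(o(-2), a(5)) + 56) = -136*((21*5*(5 + 5)/(2 + 5))*(-2) + 56) = -136*((21*5*10/7)*(-2) + 56) = -136*((21*5*(1/7)*10)*(-2) + 56) = -136*(150*(-2) + 56) = -136*(-300 + 56) = -136*(-244) = 33184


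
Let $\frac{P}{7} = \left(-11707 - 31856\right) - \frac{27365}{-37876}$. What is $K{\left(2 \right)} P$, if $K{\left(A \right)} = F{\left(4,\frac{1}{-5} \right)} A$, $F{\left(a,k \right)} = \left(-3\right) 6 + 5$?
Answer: $\frac{150146798893}{18938} \approx 7.9283 \cdot 10^{6}$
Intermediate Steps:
$F{\left(a,k \right)} = -13$ ($F{\left(a,k \right)} = -18 + 5 = -13$)
$K{\left(A \right)} = - 13 A$
$P = - \frac{11549753761}{37876}$ ($P = 7 \left(\left(-11707 - 31856\right) - \frac{27365}{-37876}\right) = 7 \left(-43563 - - \frac{27365}{37876}\right) = 7 \left(-43563 + \frac{27365}{37876}\right) = 7 \left(- \frac{1649964823}{37876}\right) = - \frac{11549753761}{37876} \approx -3.0494 \cdot 10^{5}$)
$K{\left(2 \right)} P = \left(-13\right) 2 \left(- \frac{11549753761}{37876}\right) = \left(-26\right) \left(- \frac{11549753761}{37876}\right) = \frac{150146798893}{18938}$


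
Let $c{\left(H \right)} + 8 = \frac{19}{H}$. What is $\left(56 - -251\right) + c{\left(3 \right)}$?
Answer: $\frac{916}{3} \approx 305.33$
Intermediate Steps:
$c{\left(H \right)} = -8 + \frac{19}{H}$
$\left(56 - -251\right) + c{\left(3 \right)} = \left(56 - -251\right) - \left(8 - \frac{19}{3}\right) = \left(56 + 251\right) + \left(-8 + 19 \cdot \frac{1}{3}\right) = 307 + \left(-8 + \frac{19}{3}\right) = 307 - \frac{5}{3} = \frac{916}{3}$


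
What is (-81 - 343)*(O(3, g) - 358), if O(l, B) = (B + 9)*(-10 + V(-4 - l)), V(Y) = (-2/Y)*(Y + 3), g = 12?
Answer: 251008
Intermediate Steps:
V(Y) = -2*(3 + Y)/Y (V(Y) = (-2/Y)*(3 + Y) = -2*(3 + Y)/Y)
O(l, B) = (-12 - 6/(-4 - l))*(9 + B) (O(l, B) = (B + 9)*(-10 + (-2 - 6/(-4 - l))) = (9 + B)*(-12 - 6/(-4 - l)) = (-12 - 6/(-4 - l))*(9 + B))
(-81 - 343)*(O(3, g) - 358) = (-81 - 343)*(6*(-63 - 18*3 - 7*12 - 2*12*3)/(4 + 3) - 358) = -424*(6*(-63 - 54 - 84 - 72)/7 - 358) = -424*(6*(⅐)*(-273) - 358) = -424*(-234 - 358) = -424*(-592) = 251008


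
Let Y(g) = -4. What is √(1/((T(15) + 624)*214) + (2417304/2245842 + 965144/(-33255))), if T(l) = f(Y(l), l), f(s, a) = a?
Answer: I*√12341027263108319000076188630/21014279961810 ≈ 5.2864*I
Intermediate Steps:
T(l) = l
√(1/((T(15) + 624)*214) + (2417304/2245842 + 965144/(-33255))) = √(1/((15 + 624)*214) + (2417304/2245842 + 965144/(-33255))) = √(1/(639*214) + (2417304*(1/2245842) + 965144*(-1/33255))) = √(1/136746 + (402884/374307 - 965144/33255)) = √(1/136746 - 115954082596/4149193095) = √(-1761805869942169/63042839885430) = I*√12341027263108319000076188630/21014279961810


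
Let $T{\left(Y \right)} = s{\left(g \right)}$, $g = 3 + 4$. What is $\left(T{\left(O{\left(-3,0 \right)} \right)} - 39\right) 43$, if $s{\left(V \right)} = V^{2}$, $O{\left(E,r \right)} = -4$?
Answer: $430$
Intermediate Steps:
$g = 7$
$T{\left(Y \right)} = 49$ ($T{\left(Y \right)} = 7^{2} = 49$)
$\left(T{\left(O{\left(-3,0 \right)} \right)} - 39\right) 43 = \left(49 - 39\right) 43 = 10 \cdot 43 = 430$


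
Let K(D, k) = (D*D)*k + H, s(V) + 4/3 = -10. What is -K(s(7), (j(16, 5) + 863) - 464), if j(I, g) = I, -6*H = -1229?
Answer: -963167/18 ≈ -53509.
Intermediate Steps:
H = 1229/6 (H = -⅙*(-1229) = 1229/6 ≈ 204.83)
s(V) = -34/3 (s(V) = -4/3 - 10 = -34/3)
K(D, k) = 1229/6 + k*D² (K(D, k) = (D*D)*k + 1229/6 = D²*k + 1229/6 = k*D² + 1229/6 = 1229/6 + k*D²)
-K(s(7), (j(16, 5) + 863) - 464) = -(1229/6 + ((16 + 863) - 464)*(-34/3)²) = -(1229/6 + (879 - 464)*(1156/9)) = -(1229/6 + 415*(1156/9)) = -(1229/6 + 479740/9) = -1*963167/18 = -963167/18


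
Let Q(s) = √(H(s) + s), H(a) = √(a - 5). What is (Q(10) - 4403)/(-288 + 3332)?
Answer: -4403/3044 + √(10 + √5)/3044 ≈ -1.4453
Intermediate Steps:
H(a) = √(-5 + a)
Q(s) = √(s + √(-5 + s)) (Q(s) = √(√(-5 + s) + s) = √(s + √(-5 + s)))
(Q(10) - 4403)/(-288 + 3332) = (√(10 + √(-5 + 10)) - 4403)/(-288 + 3332) = (√(10 + √5) - 4403)/3044 = (-4403 + √(10 + √5))*(1/3044) = -4403/3044 + √(10 + √5)/3044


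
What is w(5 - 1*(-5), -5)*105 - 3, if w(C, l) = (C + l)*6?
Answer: 3147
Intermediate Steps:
w(C, l) = 6*C + 6*l
w(5 - 1*(-5), -5)*105 - 3 = (6*(5 - 1*(-5)) + 6*(-5))*105 - 3 = (6*(5 + 5) - 30)*105 - 3 = (6*10 - 30)*105 - 3 = (60 - 30)*105 - 3 = 30*105 - 3 = 3150 - 3 = 3147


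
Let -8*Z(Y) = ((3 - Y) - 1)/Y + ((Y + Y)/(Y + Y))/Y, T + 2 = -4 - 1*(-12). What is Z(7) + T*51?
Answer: 4285/14 ≈ 306.07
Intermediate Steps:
T = 6 (T = -2 + (-4 - 1*(-12)) = -2 + (-4 + 12) = -2 + 8 = 6)
Z(Y) = -1/(8*Y) - (2 - Y)/(8*Y) (Z(Y) = -(((3 - Y) - 1)/Y + ((Y + Y)/(Y + Y))/Y)/8 = -((2 - Y)/Y + ((2*Y)/((2*Y)))/Y)/8 = -((2 - Y)/Y + ((2*Y)*(1/(2*Y)))/Y)/8 = -((2 - Y)/Y + 1/Y)/8 = -(1/Y + (2 - Y)/Y)/8 = -1/(8*Y) - (2 - Y)/(8*Y))
Z(7) + T*51 = (⅛)*(-3 + 7)/7 + 6*51 = (⅛)*(⅐)*4 + 306 = 1/14 + 306 = 4285/14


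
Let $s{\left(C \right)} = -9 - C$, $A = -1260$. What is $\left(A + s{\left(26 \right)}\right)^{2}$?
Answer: $1677025$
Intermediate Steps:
$\left(A + s{\left(26 \right)}\right)^{2} = \left(-1260 - 35\right)^{2} = \left(-1295\right)^{2} = 1677025$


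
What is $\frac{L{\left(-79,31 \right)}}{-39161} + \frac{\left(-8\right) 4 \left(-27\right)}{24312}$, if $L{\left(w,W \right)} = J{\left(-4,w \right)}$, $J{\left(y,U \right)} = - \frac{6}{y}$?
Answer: $\frac{2816553}{79340186} \approx 0.0355$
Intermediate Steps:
$L{\left(w,W \right)} = \frac{3}{2}$ ($L{\left(w,W \right)} = - \frac{6}{-4} = \left(-6\right) \left(- \frac{1}{4}\right) = \frac{3}{2}$)
$\frac{L{\left(-79,31 \right)}}{-39161} + \frac{\left(-8\right) 4 \left(-27\right)}{24312} = \frac{3}{2 \left(-39161\right)} + \frac{\left(-8\right) 4 \left(-27\right)}{24312} = \frac{3}{2} \left(- \frac{1}{39161}\right) + \left(-32\right) \left(-27\right) \frac{1}{24312} = - \frac{3}{78322} + 864 \cdot \frac{1}{24312} = - \frac{3}{78322} + \frac{36}{1013} = \frac{2816553}{79340186}$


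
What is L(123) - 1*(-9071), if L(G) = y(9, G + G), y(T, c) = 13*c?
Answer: 12269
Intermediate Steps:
L(G) = 26*G (L(G) = 13*(G + G) = 13*(2*G) = 26*G)
L(123) - 1*(-9071) = 26*123 - 1*(-9071) = 3198 + 9071 = 12269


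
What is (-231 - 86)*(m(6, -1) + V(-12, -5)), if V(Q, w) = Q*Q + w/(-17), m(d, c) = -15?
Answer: -696766/17 ≈ -40986.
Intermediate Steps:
V(Q, w) = Q**2 - w/17
(-231 - 86)*(m(6, -1) + V(-12, -5)) = (-231 - 86)*(-15 + ((-12)**2 - 1/17*(-5))) = -317*(-15 + (144 + 5/17)) = -317*(-15 + 2453/17) = -317*2198/17 = -696766/17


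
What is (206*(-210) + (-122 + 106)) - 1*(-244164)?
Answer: 200888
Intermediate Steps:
(206*(-210) + (-122 + 106)) - 1*(-244164) = (-43260 - 16) + 244164 = -43276 + 244164 = 200888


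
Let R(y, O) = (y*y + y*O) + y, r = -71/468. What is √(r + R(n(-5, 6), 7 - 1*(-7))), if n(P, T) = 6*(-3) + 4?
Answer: I*√86099/78 ≈ 3.7619*I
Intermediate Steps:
n(P, T) = -14 (n(P, T) = -18 + 4 = -14)
r = -71/468 (r = -71*1/468 = -71/468 ≈ -0.15171)
R(y, O) = y + y² + O*y (R(y, O) = (y² + O*y) + y = y + y² + O*y)
√(r + R(n(-5, 6), 7 - 1*(-7))) = √(-71/468 - 14*(1 + (7 - 1*(-7)) - 14)) = √(-71/468 - 14*(1 + (7 + 7) - 14)) = √(-71/468 - 14*(1 + 14 - 14)) = √(-71/468 - 14*1) = √(-71/468 - 14) = √(-6623/468) = I*√86099/78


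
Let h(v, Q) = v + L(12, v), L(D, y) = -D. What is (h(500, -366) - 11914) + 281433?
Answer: 270007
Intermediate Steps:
h(v, Q) = -12 + v (h(v, Q) = v - 1*12 = v - 12 = -12 + v)
(h(500, -366) - 11914) + 281433 = ((-12 + 500) - 11914) + 281433 = (488 - 11914) + 281433 = -11426 + 281433 = 270007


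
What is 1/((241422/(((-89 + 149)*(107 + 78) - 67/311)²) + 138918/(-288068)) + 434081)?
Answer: 1716385746047141026/745049616682781474533163 ≈ 2.3037e-6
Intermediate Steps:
1/((241422/(((-89 + 149)*(107 + 78) - 67/311)²) + 138918/(-288068)) + 434081) = 1/((241422/((60*185 - 67*1/311)²) + 138918*(-1/288068)) + 434081) = 1/((241422/((11100 - 67/311)²) - 69459/144034) + 434081) = 1/((241422/((3452033/311)²) - 69459/144034) + 434081) = 1/((241422/(11916531833089/96721) - 69459/144034) + 434081) = 1/((241422*(96721/11916531833089) - 69459/144034) + 434081) = 1/((23350577262/11916531833089 - 69459/144034) + 434081) = 1/(-824347107549173943/1716385746047141026 + 434081) = 1/(745049616682781474533163/1716385746047141026) = 1716385746047141026/745049616682781474533163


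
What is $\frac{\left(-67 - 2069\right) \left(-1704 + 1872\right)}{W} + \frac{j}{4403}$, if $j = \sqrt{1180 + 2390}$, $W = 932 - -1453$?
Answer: $- \frac{39872}{265} + \frac{\sqrt{3570}}{4403} \approx -150.45$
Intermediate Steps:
$W = 2385$ ($W = 932 + 1453 = 2385$)
$j = \sqrt{3570} \approx 59.749$
$\frac{\left(-67 - 2069\right) \left(-1704 + 1872\right)}{W} + \frac{j}{4403} = \frac{\left(-67 - 2069\right) \left(-1704 + 1872\right)}{2385} + \frac{\sqrt{3570}}{4403} = \left(-2136\right) 168 \cdot \frac{1}{2385} + \sqrt{3570} \cdot \frac{1}{4403} = \left(-358848\right) \frac{1}{2385} + \frac{\sqrt{3570}}{4403} = - \frac{39872}{265} + \frac{\sqrt{3570}}{4403}$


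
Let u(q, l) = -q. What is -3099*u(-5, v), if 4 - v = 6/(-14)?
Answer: -15495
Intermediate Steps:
v = 31/7 (v = 4 - 6/(-14) = 4 - 6*(-1)/14 = 4 - 1*(-3/7) = 4 + 3/7 = 31/7 ≈ 4.4286)
-3099*u(-5, v) = -(-3099)*(-5) = -3099*5 = -15495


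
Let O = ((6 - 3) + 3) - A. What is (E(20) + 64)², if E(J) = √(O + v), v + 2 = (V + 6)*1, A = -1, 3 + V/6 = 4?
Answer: (64 + √17)² ≈ 4640.8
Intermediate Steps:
V = 6 (V = -18 + 6*4 = -18 + 24 = 6)
O = 7 (O = ((6 - 3) + 3) - 1*(-1) = (3 + 3) + 1 = 6 + 1 = 7)
v = 10 (v = -2 + (6 + 6)*1 = -2 + 12*1 = -2 + 12 = 10)
E(J) = √17 (E(J) = √(7 + 10) = √17)
(E(20) + 64)² = (√17 + 64)² = (64 + √17)²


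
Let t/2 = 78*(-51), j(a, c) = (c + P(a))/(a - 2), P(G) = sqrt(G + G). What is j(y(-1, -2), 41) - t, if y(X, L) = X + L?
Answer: 39739/5 - I*sqrt(6)/5 ≈ 7947.8 - 0.4899*I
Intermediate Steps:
P(G) = sqrt(2)*sqrt(G) (P(G) = sqrt(2*G) = sqrt(2)*sqrt(G))
y(X, L) = L + X
j(a, c) = (c + sqrt(2)*sqrt(a))/(-2 + a) (j(a, c) = (c + sqrt(2)*sqrt(a))/(a - 2) = (c + sqrt(2)*sqrt(a))/(-2 + a))
t = -7956 (t = 2*(78*(-51)) = 2*(-3978) = -7956)
j(y(-1, -2), 41) - t = (41 + sqrt(2)*sqrt(-2 - 1))/(-2 + (-2 - 1)) - 1*(-7956) = (41 + sqrt(2)*sqrt(-3))/(-2 - 3) + 7956 = (41 + sqrt(2)*(I*sqrt(3)))/(-5) + 7956 = -(41 + I*sqrt(6))/5 + 7956 = (-41/5 - I*sqrt(6)/5) + 7956 = 39739/5 - I*sqrt(6)/5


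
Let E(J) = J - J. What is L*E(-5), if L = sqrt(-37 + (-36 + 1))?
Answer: 0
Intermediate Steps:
E(J) = 0
L = 6*I*sqrt(2) (L = sqrt(-37 - 35) = sqrt(-72) = 6*I*sqrt(2) ≈ 8.4853*I)
L*E(-5) = (6*I*sqrt(2))*0 = 0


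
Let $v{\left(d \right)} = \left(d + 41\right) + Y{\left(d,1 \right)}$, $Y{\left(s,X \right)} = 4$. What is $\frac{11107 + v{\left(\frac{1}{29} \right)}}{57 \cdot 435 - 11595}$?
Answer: $\frac{107803}{127600} \approx 0.84485$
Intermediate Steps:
$v{\left(d \right)} = 45 + d$ ($v{\left(d \right)} = \left(d + 41\right) + 4 = \left(41 + d\right) + 4 = 45 + d$)
$\frac{11107 + v{\left(\frac{1}{29} \right)}}{57 \cdot 435 - 11595} = \frac{11107 + \left(45 + \frac{1}{29}\right)}{57 \cdot 435 - 11595} = \frac{11107 + \left(45 + \frac{1}{29}\right)}{24795 - 11595} = \frac{11107 + \frac{1306}{29}}{13200} = \frac{323409}{29} \cdot \frac{1}{13200} = \frac{107803}{127600}$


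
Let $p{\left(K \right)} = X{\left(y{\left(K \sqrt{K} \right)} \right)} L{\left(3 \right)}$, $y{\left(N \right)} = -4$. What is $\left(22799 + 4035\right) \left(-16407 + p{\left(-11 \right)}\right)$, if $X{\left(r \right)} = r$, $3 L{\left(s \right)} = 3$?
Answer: $-440372774$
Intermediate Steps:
$L{\left(s \right)} = 1$ ($L{\left(s \right)} = \frac{1}{3} \cdot 3 = 1$)
$p{\left(K \right)} = -4$ ($p{\left(K \right)} = \left(-4\right) 1 = -4$)
$\left(22799 + 4035\right) \left(-16407 + p{\left(-11 \right)}\right) = \left(22799 + 4035\right) \left(-16407 - 4\right) = 26834 \left(-16411\right) = -440372774$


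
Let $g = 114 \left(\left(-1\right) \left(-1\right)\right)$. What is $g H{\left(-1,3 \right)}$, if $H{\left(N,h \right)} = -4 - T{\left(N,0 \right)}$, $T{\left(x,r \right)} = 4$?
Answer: $-912$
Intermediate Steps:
$H{\left(N,h \right)} = -8$ ($H{\left(N,h \right)} = -4 - 4 = -8$)
$g = 114$ ($g = 114 \cdot 1 = 114$)
$g H{\left(-1,3 \right)} = 114 \left(-8\right) = -912$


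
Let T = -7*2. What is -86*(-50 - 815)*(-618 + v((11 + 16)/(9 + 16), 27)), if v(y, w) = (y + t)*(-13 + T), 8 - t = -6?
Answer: -381308262/5 ≈ -7.6262e+7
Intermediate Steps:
t = 14 (t = 8 - 1*(-6) = 8 + 6 = 14)
T = -14
v(y, w) = -378 - 27*y (v(y, w) = (y + 14)*(-13 - 14) = (14 + y)*(-27) = -378 - 27*y)
-86*(-50 - 815)*(-618 + v((11 + 16)/(9 + 16), 27)) = -86*(-50 - 815)*(-618 + (-378 - 27*(11 + 16)/(9 + 16))) = -(-74390)*(-618 + (-378 - 729/25)) = -(-74390)*(-618 - 10179/25) = -(-74390)*(-25629)/25 = -86*4433817/5 = -381308262/5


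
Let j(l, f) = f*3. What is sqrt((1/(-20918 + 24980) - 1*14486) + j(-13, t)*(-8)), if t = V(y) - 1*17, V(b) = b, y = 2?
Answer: I*sqrt(233076792282)/4062 ≈ 118.85*I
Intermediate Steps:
t = -15 (t = 2 - 1*17 = 2 - 17 = -15)
j(l, f) = 3*f
sqrt((1/(-20918 + 24980) - 1*14486) + j(-13, t)*(-8)) = sqrt((1/(-20918 + 24980) - 1*14486) + (3*(-15))*(-8)) = sqrt((1/4062 - 14486) - 45*(-8)) = sqrt((1/4062 - 14486) + 360) = sqrt(-58842131/4062 + 360) = sqrt(-57379811/4062) = I*sqrt(233076792282)/4062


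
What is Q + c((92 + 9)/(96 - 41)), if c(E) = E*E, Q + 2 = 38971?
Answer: 117891426/3025 ≈ 38972.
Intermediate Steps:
Q = 38969 (Q = -2 + 38971 = 38969)
c(E) = E²
Q + c((92 + 9)/(96 - 41)) = 38969 + ((92 + 9)/(96 - 41))² = 38969 + (101/55)² = 38969 + 10201/3025 = 117891426/3025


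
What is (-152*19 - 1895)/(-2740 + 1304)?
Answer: 4783/1436 ≈ 3.3308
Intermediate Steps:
(-152*19 - 1895)/(-2740 + 1304) = (-2888 - 1895)/(-1436) = -4783*(-1/1436) = 4783/1436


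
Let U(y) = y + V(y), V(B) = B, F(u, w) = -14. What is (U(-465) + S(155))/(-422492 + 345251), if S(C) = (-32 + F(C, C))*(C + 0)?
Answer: 8060/77241 ≈ 0.10435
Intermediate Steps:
S(C) = -46*C (S(C) = (-32 - 14)*(C + 0) = -46*C)
U(y) = 2*y (U(y) = y + y = 2*y)
(U(-465) + S(155))/(-422492 + 345251) = (2*(-465) - 46*155)/(-422492 + 345251) = (-930 - 7130)/(-77241) = -8060*(-1/77241) = 8060/77241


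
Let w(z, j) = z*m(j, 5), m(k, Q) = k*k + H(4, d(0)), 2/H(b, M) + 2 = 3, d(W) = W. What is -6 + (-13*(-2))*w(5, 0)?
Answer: 254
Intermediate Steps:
H(b, M) = 2 (H(b, M) = 2/(-2 + 3) = 2/1 = 2*1 = 2)
m(k, Q) = 2 + k**2 (m(k, Q) = k*k + 2 = k**2 + 2 = 2 + k**2)
w(z, j) = z*(2 + j**2)
-6 + (-13*(-2))*w(5, 0) = -6 + (-13*(-2))*(5*(2 + 0**2)) = -6 + 26*(5*(2 + 0)) = -6 + 26*(5*2) = -6 + 26*10 = -6 + 260 = 254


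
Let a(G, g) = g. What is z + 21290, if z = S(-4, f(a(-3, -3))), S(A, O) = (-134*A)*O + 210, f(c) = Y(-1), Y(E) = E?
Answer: 20964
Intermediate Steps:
f(c) = -1
S(A, O) = 210 - 134*A*O (S(A, O) = -134*A*O + 210 = 210 - 134*A*O)
z = -326 (z = 210 - 134*(-4)*(-1) = 210 - 536 = -326)
z + 21290 = -326 + 21290 = 20964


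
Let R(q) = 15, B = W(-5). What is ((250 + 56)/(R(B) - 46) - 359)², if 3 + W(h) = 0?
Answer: 130759225/961 ≈ 1.3607e+5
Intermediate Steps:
W(h) = -3 (W(h) = -3 + 0 = -3)
B = -3
((250 + 56)/(R(B) - 46) - 359)² = ((250 + 56)/(15 - 46) - 359)² = (306/(-31) - 359)² = (306*(-1/31) - 359)² = (-306/31 - 359)² = (-11435/31)² = 130759225/961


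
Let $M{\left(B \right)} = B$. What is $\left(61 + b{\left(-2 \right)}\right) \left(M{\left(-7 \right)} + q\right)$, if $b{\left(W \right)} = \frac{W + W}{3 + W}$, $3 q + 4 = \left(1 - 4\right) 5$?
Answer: $-760$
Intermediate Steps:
$q = - \frac{19}{3}$ ($q = - \frac{4}{3} + \frac{\left(1 - 4\right) 5}{3} = - \frac{4}{3} + \frac{\left(-3\right) 5}{3} = - \frac{4}{3} + \frac{1}{3} \left(-15\right) = - \frac{4}{3} - 5 = - \frac{19}{3} \approx -6.3333$)
$b{\left(W \right)} = \frac{2 W}{3 + W}$
$\left(61 + b{\left(-2 \right)}\right) \left(M{\left(-7 \right)} + q\right) = \left(61 + 2 \left(-2\right) \frac{1}{3 - 2}\right) \left(-7 - \frac{19}{3}\right) = \left(61 + 2 \left(-2\right) 1^{-1}\right) \left(- \frac{40}{3}\right) = \left(61 + 2 \left(-2\right) 1\right) \left(- \frac{40}{3}\right) = \left(61 - 4\right) \left(- \frac{40}{3}\right) = 57 \left(- \frac{40}{3}\right) = -760$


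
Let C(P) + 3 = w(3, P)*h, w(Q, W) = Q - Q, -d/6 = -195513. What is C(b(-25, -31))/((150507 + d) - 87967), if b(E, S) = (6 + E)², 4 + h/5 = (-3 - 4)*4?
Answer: -3/1235618 ≈ -2.4279e-6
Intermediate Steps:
d = 1173078 (d = -6*(-195513) = 1173078)
h = -160 (h = -20 + 5*((-3 - 4)*4) = -20 + 5*(-7*4) = -20 + 5*(-28) = -20 - 140 = -160)
w(Q, W) = 0
C(P) = -3 (C(P) = -3 + 0*(-160) = -3 + 0 = -3)
C(b(-25, -31))/((150507 + d) - 87967) = -3/((150507 + 1173078) - 87967) = -3/(1323585 - 87967) = -3/1235618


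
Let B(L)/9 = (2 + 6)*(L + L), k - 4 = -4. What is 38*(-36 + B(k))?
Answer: -1368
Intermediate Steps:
k = 0 (k = 4 - 4 = 0)
B(L) = 144*L (B(L) = 9*((2 + 6)*(L + L)) = 9*(8*(2*L)) = 9*(16*L) = 144*L)
38*(-36 + B(k)) = 38*(-36 + 144*0) = 38*(-36 + 0) = 38*(-36) = -1368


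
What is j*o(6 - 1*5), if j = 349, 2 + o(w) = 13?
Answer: 3839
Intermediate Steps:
o(w) = 11 (o(w) = -2 + 13 = 11)
j*o(6 - 1*5) = 349*11 = 3839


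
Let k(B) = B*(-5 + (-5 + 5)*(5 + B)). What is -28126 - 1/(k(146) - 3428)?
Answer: -116947907/4158 ≈ -28126.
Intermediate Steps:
k(B) = -5*B (k(B) = B*(-5 + 0*(5 + B)) = B*(-5 + 0) = B*(-5) = -5*B)
-28126 - 1/(k(146) - 3428) = -28126 - 1/(-5*146 - 3428) = -28126 - 1/(-730 - 3428) = -28126 - 1/(-4158) = -28126 - 1*(-1/4158) = -28126 + 1/4158 = -116947907/4158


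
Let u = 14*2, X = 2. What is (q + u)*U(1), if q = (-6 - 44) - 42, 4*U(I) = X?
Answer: -32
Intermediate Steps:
U(I) = 1/2 (U(I) = (1/4)*2 = 1/2)
q = -92 (q = -50 - 42 = -92)
u = 28
(q + u)*U(1) = (-92 + 28)*(1/2) = -64*1/2 = -32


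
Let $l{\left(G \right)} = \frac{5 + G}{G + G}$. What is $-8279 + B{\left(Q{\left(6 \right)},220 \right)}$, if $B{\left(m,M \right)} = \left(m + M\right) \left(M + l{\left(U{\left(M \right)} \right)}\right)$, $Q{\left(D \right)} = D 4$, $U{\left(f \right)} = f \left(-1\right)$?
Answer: $\frac{1001445}{22} \approx 45520.0$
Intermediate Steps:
$U{\left(f \right)} = - f$
$Q{\left(D \right)} = 4 D$
$l{\left(G \right)} = \frac{5 + G}{2 G}$
$B{\left(m,M \right)} = \left(M + m\right) \left(M - \frac{5 - M}{2 M}\right)$ ($B{\left(m,M \right)} = \left(m + M\right) \left(M + \frac{5 - M}{2 \left(- M\right)}\right) = \left(M + m\right) \left(M + \frac{- \frac{1}{M} \left(5 - M\right)}{2}\right) = \left(M + m\right) \left(M - \frac{5 - M}{2 M}\right)$)
$-8279 + B{\left(Q{\left(6 \right)},220 \right)} = -8279 + \frac{220 \left(-5 + 220 + 2 \cdot 220^{2} + 2 \cdot 220 \cdot 4 \cdot 6\right) + 4 \cdot 6 \left(-5 + 220\right)}{2 \cdot 220} = -8279 + \frac{1}{2} \cdot \frac{1}{220} \left(220 \left(-5 + 220 + 2 \cdot 48400 + 2 \cdot 220 \cdot 24\right) + 24 \cdot 215\right) = -8279 + \frac{1}{2} \cdot \frac{1}{220} \left(220 \left(-5 + 220 + 96800 + 10560\right) + 5160\right) = -8279 + \frac{1}{2} \cdot \frac{1}{220} \left(220 \cdot 107575 + 5160\right) = -8279 + \frac{1}{2} \cdot \frac{1}{220} \left(23666500 + 5160\right) = -8279 + \frac{1}{2} \cdot \frac{1}{220} \cdot 23671660 = -8279 + \frac{1183583}{22} = \frac{1001445}{22}$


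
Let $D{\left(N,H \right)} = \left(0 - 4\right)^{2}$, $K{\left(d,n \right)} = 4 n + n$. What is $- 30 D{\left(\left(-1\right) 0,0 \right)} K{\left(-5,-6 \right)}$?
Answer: $14400$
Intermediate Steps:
$K{\left(d,n \right)} = 5 n$
$D{\left(N,H \right)} = 16$ ($D{\left(N,H \right)} = \left(-4\right)^{2} = 16$)
$- 30 D{\left(\left(-1\right) 0,0 \right)} K{\left(-5,-6 \right)} = \left(-30\right) 16 \cdot 5 \left(-6\right) = \left(-480\right) \left(-30\right) = 14400$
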